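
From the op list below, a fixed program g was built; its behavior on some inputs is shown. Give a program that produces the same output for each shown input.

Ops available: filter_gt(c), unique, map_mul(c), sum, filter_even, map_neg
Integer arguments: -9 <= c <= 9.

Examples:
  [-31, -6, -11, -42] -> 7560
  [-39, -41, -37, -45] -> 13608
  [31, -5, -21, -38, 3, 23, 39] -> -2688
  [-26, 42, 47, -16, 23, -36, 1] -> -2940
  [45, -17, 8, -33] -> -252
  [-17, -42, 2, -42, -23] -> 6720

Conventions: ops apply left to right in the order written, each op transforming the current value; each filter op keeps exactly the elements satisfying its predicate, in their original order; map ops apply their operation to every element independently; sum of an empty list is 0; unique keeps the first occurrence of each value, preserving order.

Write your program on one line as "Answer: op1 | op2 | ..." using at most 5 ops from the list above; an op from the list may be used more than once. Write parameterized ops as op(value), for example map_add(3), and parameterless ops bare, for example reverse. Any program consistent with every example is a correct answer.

unique | map_mul(2) | map_mul(6) | map_mul(-7) | sum

Check, running the answer program on each example:
  [-31, -6, -11, -42] -> [-31, -6, -11, -42] -> [-62, -12, -22, -84] -> [-372, -72, -132, -504] -> [2604, 504, 924, 3528] -> 7560
  [-39, -41, -37, -45] -> [-39, -41, -37, -45] -> [-78, -82, -74, -90] -> [-468, -492, -444, -540] -> [3276, 3444, 3108, 3780] -> 13608
  [31, -5, -21, -38, 3, 23, 39] -> [31, -5, -21, -38, 3, 23, 39] -> [62, -10, -42, -76, 6, 46, 78] -> [372, -60, -252, -456, 36, 276, 468] -> [-2604, 420, 1764, 3192, -252, -1932, -3276] -> -2688
  [-26, 42, 47, -16, 23, -36, 1] -> [-26, 42, 47, -16, 23, -36, 1] -> [-52, 84, 94, -32, 46, -72, 2] -> [-312, 504, 564, -192, 276, -432, 12] -> [2184, -3528, -3948, 1344, -1932, 3024, -84] -> -2940
  [45, -17, 8, -33] -> [45, -17, 8, -33] -> [90, -34, 16, -66] -> [540, -204, 96, -396] -> [-3780, 1428, -672, 2772] -> -252
  [-17, -42, 2, -42, -23] -> [-17, -42, 2, -23] -> [-34, -84, 4, -46] -> [-204, -504, 24, -276] -> [1428, 3528, -168, 1932] -> 6720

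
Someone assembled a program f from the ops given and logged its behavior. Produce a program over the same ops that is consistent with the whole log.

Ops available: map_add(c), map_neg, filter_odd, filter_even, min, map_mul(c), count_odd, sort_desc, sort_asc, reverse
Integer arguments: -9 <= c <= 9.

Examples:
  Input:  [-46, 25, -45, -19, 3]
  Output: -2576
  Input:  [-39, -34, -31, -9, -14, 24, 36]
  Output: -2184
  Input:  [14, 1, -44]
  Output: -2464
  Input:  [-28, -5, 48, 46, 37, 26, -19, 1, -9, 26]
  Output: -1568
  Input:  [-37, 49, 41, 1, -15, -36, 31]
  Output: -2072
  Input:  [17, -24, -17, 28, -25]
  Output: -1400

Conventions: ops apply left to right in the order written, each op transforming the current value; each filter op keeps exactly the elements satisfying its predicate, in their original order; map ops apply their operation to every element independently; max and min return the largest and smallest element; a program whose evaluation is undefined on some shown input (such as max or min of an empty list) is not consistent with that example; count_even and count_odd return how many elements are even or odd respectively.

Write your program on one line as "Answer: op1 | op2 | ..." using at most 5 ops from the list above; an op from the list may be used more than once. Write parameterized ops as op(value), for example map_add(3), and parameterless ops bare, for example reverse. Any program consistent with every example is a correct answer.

sort_asc | map_mul(7) | map_mul(8) | min

Check, running the answer program on each example:
  [-46, 25, -45, -19, 3] -> [-46, -45, -19, 3, 25] -> [-322, -315, -133, 21, 175] -> [-2576, -2520, -1064, 168, 1400] -> -2576
  [-39, -34, -31, -9, -14, 24, 36] -> [-39, -34, -31, -14, -9, 24, 36] -> [-273, -238, -217, -98, -63, 168, 252] -> [-2184, -1904, -1736, -784, -504, 1344, 2016] -> -2184
  [14, 1, -44] -> [-44, 1, 14] -> [-308, 7, 98] -> [-2464, 56, 784] -> -2464
  [-28, -5, 48, 46, 37, 26, -19, 1, -9, 26] -> [-28, -19, -9, -5, 1, 26, 26, 37, 46, 48] -> [-196, -133, -63, -35, 7, 182, 182, 259, 322, 336] -> [-1568, -1064, -504, -280, 56, 1456, 1456, 2072, 2576, 2688] -> -1568
  [-37, 49, 41, 1, -15, -36, 31] -> [-37, -36, -15, 1, 31, 41, 49] -> [-259, -252, -105, 7, 217, 287, 343] -> [-2072, -2016, -840, 56, 1736, 2296, 2744] -> -2072
  [17, -24, -17, 28, -25] -> [-25, -24, -17, 17, 28] -> [-175, -168, -119, 119, 196] -> [-1400, -1344, -952, 952, 1568] -> -1400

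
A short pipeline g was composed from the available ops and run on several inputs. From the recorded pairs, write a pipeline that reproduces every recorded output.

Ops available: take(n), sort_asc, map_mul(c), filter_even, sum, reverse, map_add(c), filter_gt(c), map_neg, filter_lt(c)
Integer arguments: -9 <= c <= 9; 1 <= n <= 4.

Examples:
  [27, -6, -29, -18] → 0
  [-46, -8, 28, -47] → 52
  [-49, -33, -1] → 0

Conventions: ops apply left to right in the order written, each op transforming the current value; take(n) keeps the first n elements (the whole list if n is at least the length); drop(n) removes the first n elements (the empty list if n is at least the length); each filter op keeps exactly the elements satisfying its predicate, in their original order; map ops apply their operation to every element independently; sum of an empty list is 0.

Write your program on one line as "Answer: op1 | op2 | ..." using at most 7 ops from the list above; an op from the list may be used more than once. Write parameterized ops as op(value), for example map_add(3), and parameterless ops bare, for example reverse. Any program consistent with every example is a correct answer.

filter_even | map_add(8) | filter_gt(2) | map_add(7) | map_add(9) | sum

Check, running the answer program on each example:
  [27, -6, -29, -18] -> [-6, -18] -> [2, -10] -> [] -> [] -> [] -> 0
  [-46, -8, 28, -47] -> [-46, -8, 28] -> [-38, 0, 36] -> [36] -> [43] -> [52] -> 52
  [-49, -33, -1] -> [] -> [] -> [] -> [] -> [] -> 0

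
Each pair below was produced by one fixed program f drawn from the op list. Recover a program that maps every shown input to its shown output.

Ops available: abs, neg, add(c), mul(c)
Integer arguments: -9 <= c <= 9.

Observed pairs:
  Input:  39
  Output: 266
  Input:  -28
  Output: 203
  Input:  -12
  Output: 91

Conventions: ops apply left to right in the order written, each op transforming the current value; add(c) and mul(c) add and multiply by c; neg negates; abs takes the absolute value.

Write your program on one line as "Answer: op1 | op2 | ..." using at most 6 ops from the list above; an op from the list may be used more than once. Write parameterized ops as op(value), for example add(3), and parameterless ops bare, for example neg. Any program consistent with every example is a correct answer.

neg | mul(-7) | add(-3) | add(-4) | abs

Check, running the answer program on each example:
  39 -> -39 -> 273 -> 270 -> 266 -> 266
  -28 -> 28 -> -196 -> -199 -> -203 -> 203
  -12 -> 12 -> -84 -> -87 -> -91 -> 91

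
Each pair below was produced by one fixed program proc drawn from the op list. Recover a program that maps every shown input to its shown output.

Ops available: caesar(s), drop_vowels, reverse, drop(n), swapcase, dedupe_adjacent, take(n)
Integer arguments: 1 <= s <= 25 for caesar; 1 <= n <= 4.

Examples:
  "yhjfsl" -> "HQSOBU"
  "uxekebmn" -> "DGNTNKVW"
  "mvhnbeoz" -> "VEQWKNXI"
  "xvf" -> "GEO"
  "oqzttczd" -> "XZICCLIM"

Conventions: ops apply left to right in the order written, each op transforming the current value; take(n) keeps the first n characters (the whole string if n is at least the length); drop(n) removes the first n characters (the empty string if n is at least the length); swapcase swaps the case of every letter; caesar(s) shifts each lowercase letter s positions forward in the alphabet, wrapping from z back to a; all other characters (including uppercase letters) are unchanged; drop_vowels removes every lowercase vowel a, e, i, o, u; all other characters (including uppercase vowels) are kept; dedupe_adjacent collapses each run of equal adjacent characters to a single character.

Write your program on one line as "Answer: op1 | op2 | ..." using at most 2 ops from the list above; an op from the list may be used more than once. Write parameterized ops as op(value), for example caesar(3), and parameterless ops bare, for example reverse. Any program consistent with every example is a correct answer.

caesar(9) | swapcase

Check, running the answer program on each example:
  "yhjfsl" -> "hqsobu" -> "HQSOBU"
  "uxekebmn" -> "dgntnkvw" -> "DGNTNKVW"
  "mvhnbeoz" -> "veqwknxi" -> "VEQWKNXI"
  "xvf" -> "geo" -> "GEO"
  "oqzttczd" -> "xzicclim" -> "XZICCLIM"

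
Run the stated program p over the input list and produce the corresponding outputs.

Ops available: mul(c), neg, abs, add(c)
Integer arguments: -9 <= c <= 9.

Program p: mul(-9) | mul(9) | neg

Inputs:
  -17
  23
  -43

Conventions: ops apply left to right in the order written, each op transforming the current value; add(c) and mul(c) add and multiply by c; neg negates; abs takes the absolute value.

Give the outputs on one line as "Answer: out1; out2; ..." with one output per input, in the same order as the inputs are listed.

Execution, op by op:
  -17 -> 153 -> 1377 -> -1377
  23 -> -207 -> -1863 -> 1863
  -43 -> 387 -> 3483 -> -3483

-1377; 1863; -3483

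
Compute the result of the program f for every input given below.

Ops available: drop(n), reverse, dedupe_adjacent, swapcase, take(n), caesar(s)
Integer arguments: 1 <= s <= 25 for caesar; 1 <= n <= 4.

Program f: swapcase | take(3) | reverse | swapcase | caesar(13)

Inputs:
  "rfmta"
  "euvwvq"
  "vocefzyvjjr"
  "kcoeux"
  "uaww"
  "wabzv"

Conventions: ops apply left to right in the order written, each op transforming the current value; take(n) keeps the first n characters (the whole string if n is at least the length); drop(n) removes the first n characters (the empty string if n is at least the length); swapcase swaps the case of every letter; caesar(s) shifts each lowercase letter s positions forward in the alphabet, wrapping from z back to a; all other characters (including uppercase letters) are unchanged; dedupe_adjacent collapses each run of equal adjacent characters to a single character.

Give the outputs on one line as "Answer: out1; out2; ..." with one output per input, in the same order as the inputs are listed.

"zse"; "ihr"; "pbi"; "bpx"; "jnh"; "onj"

Execution, op by op:
  "rfmta" -> "RFMTA" -> "RFM" -> "MFR" -> "mfr" -> "zse"
  "euvwvq" -> "EUVWVQ" -> "EUV" -> "VUE" -> "vue" -> "ihr"
  "vocefzyvjjr" -> "VOCEFZYVJJR" -> "VOC" -> "COV" -> "cov" -> "pbi"
  "kcoeux" -> "KCOEUX" -> "KCO" -> "OCK" -> "ock" -> "bpx"
  "uaww" -> "UAWW" -> "UAW" -> "WAU" -> "wau" -> "jnh"
  "wabzv" -> "WABZV" -> "WAB" -> "BAW" -> "baw" -> "onj"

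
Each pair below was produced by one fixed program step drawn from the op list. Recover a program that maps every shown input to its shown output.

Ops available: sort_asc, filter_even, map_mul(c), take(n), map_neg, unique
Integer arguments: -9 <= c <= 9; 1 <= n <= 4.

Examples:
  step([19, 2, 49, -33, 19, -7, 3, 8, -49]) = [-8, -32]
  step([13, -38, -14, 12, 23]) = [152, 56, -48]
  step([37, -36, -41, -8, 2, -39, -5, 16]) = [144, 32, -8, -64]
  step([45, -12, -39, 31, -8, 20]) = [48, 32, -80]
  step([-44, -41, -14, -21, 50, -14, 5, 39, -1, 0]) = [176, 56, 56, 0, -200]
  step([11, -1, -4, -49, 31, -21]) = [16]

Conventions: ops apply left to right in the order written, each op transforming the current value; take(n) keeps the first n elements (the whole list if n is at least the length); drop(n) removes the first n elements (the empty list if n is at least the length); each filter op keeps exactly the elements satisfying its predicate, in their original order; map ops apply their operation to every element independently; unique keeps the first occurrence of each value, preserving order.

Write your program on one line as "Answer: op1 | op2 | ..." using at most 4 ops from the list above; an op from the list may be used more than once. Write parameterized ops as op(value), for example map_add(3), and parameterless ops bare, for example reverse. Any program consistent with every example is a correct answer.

filter_even | sort_asc | map_mul(4) | map_neg

Check, running the answer program on each example:
  [19, 2, 49, -33, 19, -7, 3, 8, -49] -> [2, 8] -> [2, 8] -> [8, 32] -> [-8, -32]
  [13, -38, -14, 12, 23] -> [-38, -14, 12] -> [-38, -14, 12] -> [-152, -56, 48] -> [152, 56, -48]
  [37, -36, -41, -8, 2, -39, -5, 16] -> [-36, -8, 2, 16] -> [-36, -8, 2, 16] -> [-144, -32, 8, 64] -> [144, 32, -8, -64]
  [45, -12, -39, 31, -8, 20] -> [-12, -8, 20] -> [-12, -8, 20] -> [-48, -32, 80] -> [48, 32, -80]
  [-44, -41, -14, -21, 50, -14, 5, 39, -1, 0] -> [-44, -14, 50, -14, 0] -> [-44, -14, -14, 0, 50] -> [-176, -56, -56, 0, 200] -> [176, 56, 56, 0, -200]
  [11, -1, -4, -49, 31, -21] -> [-4] -> [-4] -> [-16] -> [16]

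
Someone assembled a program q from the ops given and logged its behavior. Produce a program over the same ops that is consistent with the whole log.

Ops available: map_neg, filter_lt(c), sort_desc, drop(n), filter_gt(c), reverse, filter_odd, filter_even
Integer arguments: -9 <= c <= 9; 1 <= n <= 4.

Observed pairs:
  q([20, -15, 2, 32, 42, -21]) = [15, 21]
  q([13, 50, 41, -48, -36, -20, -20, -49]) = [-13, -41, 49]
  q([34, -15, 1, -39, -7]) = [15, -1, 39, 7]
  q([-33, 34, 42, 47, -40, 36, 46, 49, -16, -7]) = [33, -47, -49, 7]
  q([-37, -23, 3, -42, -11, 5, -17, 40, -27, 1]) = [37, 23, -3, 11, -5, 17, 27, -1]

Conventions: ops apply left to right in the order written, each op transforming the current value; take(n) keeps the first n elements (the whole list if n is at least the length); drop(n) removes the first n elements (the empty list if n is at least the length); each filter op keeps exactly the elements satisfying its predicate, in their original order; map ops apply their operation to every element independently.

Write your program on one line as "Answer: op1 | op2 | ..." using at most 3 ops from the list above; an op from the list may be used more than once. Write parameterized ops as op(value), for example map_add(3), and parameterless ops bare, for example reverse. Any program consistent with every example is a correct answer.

filter_odd | map_neg

Check, running the answer program on each example:
  [20, -15, 2, 32, 42, -21] -> [-15, -21] -> [15, 21]
  [13, 50, 41, -48, -36, -20, -20, -49] -> [13, 41, -49] -> [-13, -41, 49]
  [34, -15, 1, -39, -7] -> [-15, 1, -39, -7] -> [15, -1, 39, 7]
  [-33, 34, 42, 47, -40, 36, 46, 49, -16, -7] -> [-33, 47, 49, -7] -> [33, -47, -49, 7]
  [-37, -23, 3, -42, -11, 5, -17, 40, -27, 1] -> [-37, -23, 3, -11, 5, -17, -27, 1] -> [37, 23, -3, 11, -5, 17, 27, -1]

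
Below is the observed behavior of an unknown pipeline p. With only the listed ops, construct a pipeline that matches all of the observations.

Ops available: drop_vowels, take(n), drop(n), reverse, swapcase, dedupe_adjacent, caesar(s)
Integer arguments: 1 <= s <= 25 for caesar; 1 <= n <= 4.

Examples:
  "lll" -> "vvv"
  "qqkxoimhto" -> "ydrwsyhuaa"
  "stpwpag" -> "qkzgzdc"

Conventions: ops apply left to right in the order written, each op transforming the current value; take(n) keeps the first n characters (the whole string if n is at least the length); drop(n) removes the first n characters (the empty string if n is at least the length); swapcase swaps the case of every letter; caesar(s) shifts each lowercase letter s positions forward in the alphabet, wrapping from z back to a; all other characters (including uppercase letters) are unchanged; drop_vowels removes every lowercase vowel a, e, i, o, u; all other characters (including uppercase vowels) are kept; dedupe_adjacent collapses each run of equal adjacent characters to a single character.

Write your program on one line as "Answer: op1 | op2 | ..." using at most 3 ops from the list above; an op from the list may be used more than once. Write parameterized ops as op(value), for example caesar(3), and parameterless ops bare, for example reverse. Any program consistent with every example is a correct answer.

caesar(10) | reverse

Check, running the answer program on each example:
  "lll" -> "vvv" -> "vvv"
  "qqkxoimhto" -> "aauhyswrdy" -> "ydrwsyhuaa"
  "stpwpag" -> "cdzgzkq" -> "qkzgzdc"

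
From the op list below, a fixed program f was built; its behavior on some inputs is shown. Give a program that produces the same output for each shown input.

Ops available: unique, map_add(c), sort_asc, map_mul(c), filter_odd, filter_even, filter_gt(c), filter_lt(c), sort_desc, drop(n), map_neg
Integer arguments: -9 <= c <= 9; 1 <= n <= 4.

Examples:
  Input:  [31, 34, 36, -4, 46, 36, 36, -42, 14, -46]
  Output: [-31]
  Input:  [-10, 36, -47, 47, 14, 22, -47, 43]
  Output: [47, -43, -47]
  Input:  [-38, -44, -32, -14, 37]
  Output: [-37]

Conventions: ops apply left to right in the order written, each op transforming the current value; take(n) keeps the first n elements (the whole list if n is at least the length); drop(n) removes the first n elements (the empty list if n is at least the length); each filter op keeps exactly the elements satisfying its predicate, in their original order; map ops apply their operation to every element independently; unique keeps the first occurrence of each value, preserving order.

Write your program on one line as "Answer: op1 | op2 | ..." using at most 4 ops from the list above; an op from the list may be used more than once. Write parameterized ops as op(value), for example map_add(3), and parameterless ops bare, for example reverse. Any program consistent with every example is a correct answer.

map_neg | filter_odd | unique | sort_desc

Check, running the answer program on each example:
  [31, 34, 36, -4, 46, 36, 36, -42, 14, -46] -> [-31, -34, -36, 4, -46, -36, -36, 42, -14, 46] -> [-31] -> [-31] -> [-31]
  [-10, 36, -47, 47, 14, 22, -47, 43] -> [10, -36, 47, -47, -14, -22, 47, -43] -> [47, -47, 47, -43] -> [47, -47, -43] -> [47, -43, -47]
  [-38, -44, -32, -14, 37] -> [38, 44, 32, 14, -37] -> [-37] -> [-37] -> [-37]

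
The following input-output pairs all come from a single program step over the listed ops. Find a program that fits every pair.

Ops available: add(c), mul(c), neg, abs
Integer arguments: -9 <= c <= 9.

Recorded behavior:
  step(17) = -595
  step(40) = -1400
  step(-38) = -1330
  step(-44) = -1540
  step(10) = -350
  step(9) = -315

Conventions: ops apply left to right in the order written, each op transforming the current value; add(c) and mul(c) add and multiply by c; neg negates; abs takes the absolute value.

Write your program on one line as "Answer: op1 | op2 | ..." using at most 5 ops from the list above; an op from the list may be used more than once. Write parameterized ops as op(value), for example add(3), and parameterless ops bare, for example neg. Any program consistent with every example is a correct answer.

neg | mul(-7) | abs | neg | mul(5)

Check, running the answer program on each example:
  17 -> -17 -> 119 -> 119 -> -119 -> -595
  40 -> -40 -> 280 -> 280 -> -280 -> -1400
  -38 -> 38 -> -266 -> 266 -> -266 -> -1330
  -44 -> 44 -> -308 -> 308 -> -308 -> -1540
  10 -> -10 -> 70 -> 70 -> -70 -> -350
  9 -> -9 -> 63 -> 63 -> -63 -> -315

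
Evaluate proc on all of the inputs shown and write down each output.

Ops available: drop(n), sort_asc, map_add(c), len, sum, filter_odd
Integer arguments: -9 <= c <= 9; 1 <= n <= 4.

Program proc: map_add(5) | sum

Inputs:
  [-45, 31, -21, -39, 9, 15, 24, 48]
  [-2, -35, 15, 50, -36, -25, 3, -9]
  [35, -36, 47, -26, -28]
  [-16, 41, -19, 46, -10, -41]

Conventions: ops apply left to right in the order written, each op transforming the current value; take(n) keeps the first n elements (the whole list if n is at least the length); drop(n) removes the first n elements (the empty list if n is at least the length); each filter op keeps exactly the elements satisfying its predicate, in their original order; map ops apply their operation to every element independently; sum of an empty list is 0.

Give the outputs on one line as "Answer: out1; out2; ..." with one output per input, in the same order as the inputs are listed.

62; 1; 17; 31

Execution, op by op:
  [-45, 31, -21, -39, 9, 15, 24, 48] -> [-40, 36, -16, -34, 14, 20, 29, 53] -> 62
  [-2, -35, 15, 50, -36, -25, 3, -9] -> [3, -30, 20, 55, -31, -20, 8, -4] -> 1
  [35, -36, 47, -26, -28] -> [40, -31, 52, -21, -23] -> 17
  [-16, 41, -19, 46, -10, -41] -> [-11, 46, -14, 51, -5, -36] -> 31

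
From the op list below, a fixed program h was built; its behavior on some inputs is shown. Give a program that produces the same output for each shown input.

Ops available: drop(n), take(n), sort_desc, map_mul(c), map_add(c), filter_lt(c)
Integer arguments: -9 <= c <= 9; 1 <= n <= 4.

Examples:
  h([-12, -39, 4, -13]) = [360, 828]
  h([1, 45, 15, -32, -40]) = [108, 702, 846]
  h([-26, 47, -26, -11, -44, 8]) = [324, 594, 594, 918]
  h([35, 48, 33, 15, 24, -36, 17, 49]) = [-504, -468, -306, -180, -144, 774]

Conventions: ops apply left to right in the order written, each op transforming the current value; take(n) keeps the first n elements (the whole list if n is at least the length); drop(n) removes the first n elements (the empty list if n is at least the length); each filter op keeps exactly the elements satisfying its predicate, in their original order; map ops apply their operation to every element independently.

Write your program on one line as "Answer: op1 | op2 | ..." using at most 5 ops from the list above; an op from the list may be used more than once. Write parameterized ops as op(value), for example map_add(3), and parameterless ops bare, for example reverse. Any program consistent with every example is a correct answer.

map_add(-7) | sort_desc | map_mul(3) | map_mul(-6) | drop(2)

Check, running the answer program on each example:
  [-12, -39, 4, -13] -> [-19, -46, -3, -20] -> [-3, -19, -20, -46] -> [-9, -57, -60, -138] -> [54, 342, 360, 828] -> [360, 828]
  [1, 45, 15, -32, -40] -> [-6, 38, 8, -39, -47] -> [38, 8, -6, -39, -47] -> [114, 24, -18, -117, -141] -> [-684, -144, 108, 702, 846] -> [108, 702, 846]
  [-26, 47, -26, -11, -44, 8] -> [-33, 40, -33, -18, -51, 1] -> [40, 1, -18, -33, -33, -51] -> [120, 3, -54, -99, -99, -153] -> [-720, -18, 324, 594, 594, 918] -> [324, 594, 594, 918]
  [35, 48, 33, 15, 24, -36, 17, 49] -> [28, 41, 26, 8, 17, -43, 10, 42] -> [42, 41, 28, 26, 17, 10, 8, -43] -> [126, 123, 84, 78, 51, 30, 24, -129] -> [-756, -738, -504, -468, -306, -180, -144, 774] -> [-504, -468, -306, -180, -144, 774]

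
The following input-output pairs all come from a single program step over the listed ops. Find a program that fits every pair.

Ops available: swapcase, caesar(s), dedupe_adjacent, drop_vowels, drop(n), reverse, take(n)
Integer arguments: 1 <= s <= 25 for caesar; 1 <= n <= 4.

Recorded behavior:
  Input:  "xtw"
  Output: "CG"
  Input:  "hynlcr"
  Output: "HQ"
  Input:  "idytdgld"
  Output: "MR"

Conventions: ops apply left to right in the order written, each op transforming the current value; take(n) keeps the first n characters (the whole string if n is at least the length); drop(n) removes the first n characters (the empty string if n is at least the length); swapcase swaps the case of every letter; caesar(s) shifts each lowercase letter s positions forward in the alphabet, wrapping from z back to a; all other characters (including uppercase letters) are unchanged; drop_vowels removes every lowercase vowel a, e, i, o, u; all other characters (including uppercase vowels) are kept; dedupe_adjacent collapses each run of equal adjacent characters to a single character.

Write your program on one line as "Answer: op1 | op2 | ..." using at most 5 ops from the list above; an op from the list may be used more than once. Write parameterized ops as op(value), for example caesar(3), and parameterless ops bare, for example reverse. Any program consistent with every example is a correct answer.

take(2) | reverse | caesar(9) | swapcase

Check, running the answer program on each example:
  "xtw" -> "xt" -> "tx" -> "cg" -> "CG"
  "hynlcr" -> "hy" -> "yh" -> "hq" -> "HQ"
  "idytdgld" -> "id" -> "di" -> "mr" -> "MR"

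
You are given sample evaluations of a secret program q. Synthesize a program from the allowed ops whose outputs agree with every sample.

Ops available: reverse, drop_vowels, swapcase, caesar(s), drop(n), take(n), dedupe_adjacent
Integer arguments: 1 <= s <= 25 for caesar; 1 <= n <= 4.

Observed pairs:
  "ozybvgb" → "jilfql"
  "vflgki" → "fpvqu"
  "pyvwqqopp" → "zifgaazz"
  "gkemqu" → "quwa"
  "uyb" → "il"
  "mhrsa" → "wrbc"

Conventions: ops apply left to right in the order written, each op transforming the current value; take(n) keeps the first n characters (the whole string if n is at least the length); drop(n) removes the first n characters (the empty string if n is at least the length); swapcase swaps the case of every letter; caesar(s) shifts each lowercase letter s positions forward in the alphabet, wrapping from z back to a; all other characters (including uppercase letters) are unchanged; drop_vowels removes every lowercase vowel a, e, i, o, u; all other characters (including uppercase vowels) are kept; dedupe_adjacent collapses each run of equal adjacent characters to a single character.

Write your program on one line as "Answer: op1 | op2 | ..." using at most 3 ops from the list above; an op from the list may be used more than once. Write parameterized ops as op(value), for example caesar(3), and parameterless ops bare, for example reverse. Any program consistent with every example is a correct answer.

drop_vowels | caesar(17) | caesar(19)

Check, running the answer program on each example:
  "ozybvgb" -> "zybvgb" -> "qpsmxs" -> "jilfql"
  "vflgki" -> "vflgk" -> "mwcxb" -> "fpvqu"
  "pyvwqqopp" -> "pyvwqqpp" -> "gpmnhhgg" -> "zifgaazz"
  "gkemqu" -> "gkmq" -> "xbdh" -> "quwa"
  "uyb" -> "yb" -> "ps" -> "il"
  "mhrsa" -> "mhrs" -> "dyij" -> "wrbc"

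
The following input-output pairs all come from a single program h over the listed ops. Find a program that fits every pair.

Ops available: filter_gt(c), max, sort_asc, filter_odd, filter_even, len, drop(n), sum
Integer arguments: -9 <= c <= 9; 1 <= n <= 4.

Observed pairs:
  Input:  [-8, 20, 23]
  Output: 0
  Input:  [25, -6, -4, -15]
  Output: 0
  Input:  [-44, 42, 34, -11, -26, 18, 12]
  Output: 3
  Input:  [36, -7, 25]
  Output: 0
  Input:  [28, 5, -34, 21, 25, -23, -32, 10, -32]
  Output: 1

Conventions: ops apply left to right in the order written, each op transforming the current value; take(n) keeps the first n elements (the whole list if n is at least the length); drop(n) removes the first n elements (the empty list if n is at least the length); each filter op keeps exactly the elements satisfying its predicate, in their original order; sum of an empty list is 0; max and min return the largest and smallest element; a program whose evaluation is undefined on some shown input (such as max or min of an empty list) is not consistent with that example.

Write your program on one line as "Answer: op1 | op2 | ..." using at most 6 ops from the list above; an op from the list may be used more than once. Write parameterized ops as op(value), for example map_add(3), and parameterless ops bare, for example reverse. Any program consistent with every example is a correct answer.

filter_even | drop(2) | sort_asc | drop(1) | filter_gt(-4) | len

Check, running the answer program on each example:
  [-8, 20, 23] -> [-8, 20] -> [] -> [] -> [] -> [] -> 0
  [25, -6, -4, -15] -> [-6, -4] -> [] -> [] -> [] -> [] -> 0
  [-44, 42, 34, -11, -26, 18, 12] -> [-44, 42, 34, -26, 18, 12] -> [34, -26, 18, 12] -> [-26, 12, 18, 34] -> [12, 18, 34] -> [12, 18, 34] -> 3
  [36, -7, 25] -> [36] -> [] -> [] -> [] -> [] -> 0
  [28, 5, -34, 21, 25, -23, -32, 10, -32] -> [28, -34, -32, 10, -32] -> [-32, 10, -32] -> [-32, -32, 10] -> [-32, 10] -> [10] -> 1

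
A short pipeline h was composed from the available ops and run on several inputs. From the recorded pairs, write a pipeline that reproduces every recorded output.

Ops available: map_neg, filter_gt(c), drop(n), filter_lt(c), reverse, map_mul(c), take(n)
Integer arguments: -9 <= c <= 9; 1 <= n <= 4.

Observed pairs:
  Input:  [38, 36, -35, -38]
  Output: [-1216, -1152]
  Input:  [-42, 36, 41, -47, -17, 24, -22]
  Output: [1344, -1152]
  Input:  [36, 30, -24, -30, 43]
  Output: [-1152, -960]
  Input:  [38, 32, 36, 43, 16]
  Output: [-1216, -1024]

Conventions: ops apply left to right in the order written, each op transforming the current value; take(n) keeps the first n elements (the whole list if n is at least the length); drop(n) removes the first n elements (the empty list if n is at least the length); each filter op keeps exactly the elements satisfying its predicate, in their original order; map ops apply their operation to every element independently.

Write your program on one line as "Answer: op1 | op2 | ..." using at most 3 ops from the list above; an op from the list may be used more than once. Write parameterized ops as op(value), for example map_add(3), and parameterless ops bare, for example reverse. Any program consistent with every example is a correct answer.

map_mul(8) | map_mul(-4) | take(2)

Check, running the answer program on each example:
  [38, 36, -35, -38] -> [304, 288, -280, -304] -> [-1216, -1152, 1120, 1216] -> [-1216, -1152]
  [-42, 36, 41, -47, -17, 24, -22] -> [-336, 288, 328, -376, -136, 192, -176] -> [1344, -1152, -1312, 1504, 544, -768, 704] -> [1344, -1152]
  [36, 30, -24, -30, 43] -> [288, 240, -192, -240, 344] -> [-1152, -960, 768, 960, -1376] -> [-1152, -960]
  [38, 32, 36, 43, 16] -> [304, 256, 288, 344, 128] -> [-1216, -1024, -1152, -1376, -512] -> [-1216, -1024]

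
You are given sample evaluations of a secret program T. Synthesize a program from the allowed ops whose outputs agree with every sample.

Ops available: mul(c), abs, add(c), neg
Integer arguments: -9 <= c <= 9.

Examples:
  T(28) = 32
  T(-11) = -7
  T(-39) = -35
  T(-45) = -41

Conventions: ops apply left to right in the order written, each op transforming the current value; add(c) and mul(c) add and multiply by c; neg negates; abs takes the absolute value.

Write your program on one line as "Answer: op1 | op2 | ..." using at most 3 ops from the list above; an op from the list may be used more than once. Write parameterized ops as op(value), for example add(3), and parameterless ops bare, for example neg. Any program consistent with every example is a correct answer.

neg | add(-4) | neg

Check, running the answer program on each example:
  28 -> -28 -> -32 -> 32
  -11 -> 11 -> 7 -> -7
  -39 -> 39 -> 35 -> -35
  -45 -> 45 -> 41 -> -41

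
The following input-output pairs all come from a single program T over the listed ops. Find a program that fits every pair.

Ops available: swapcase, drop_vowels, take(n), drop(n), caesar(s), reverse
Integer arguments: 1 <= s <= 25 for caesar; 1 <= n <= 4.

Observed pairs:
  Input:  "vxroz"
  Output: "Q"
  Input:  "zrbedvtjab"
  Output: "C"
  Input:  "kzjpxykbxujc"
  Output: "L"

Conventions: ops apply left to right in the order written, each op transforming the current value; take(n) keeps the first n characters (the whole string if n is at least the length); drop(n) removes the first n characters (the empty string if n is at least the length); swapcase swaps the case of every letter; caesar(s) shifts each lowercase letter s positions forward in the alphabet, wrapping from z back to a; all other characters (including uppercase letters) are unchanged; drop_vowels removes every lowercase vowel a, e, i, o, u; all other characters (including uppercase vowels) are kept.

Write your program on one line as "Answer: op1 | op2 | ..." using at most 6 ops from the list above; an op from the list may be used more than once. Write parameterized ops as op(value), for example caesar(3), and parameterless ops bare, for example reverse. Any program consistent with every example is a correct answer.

reverse | caesar(25) | caesar(3) | swapcase | take(2) | drop(1)

Check, running the answer program on each example:
  "vxroz" -> "zorxv" -> "ynqwu" -> "bqtzx" -> "BQTZX" -> "BQ" -> "Q"
  "zrbedvtjab" -> "bajtvdebrz" -> "azisucdaqy" -> "dclvxfgdtb" -> "DCLVXFGDTB" -> "DC" -> "C"
  "kzjpxykbxujc" -> "cjuxbkyxpjzk" -> "bitwajxwoiyj" -> "elwzdmazrlbm" -> "ELWZDMAZRLBM" -> "EL" -> "L"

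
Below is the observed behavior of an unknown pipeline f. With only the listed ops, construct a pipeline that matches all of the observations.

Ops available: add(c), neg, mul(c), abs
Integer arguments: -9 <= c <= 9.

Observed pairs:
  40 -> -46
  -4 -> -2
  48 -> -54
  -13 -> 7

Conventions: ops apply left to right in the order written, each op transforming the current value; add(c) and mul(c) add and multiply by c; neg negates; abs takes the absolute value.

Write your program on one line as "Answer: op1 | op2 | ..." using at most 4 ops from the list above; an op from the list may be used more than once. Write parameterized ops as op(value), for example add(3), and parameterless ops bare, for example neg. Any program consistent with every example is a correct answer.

add(2) | neg | add(-4)

Check, running the answer program on each example:
  40 -> 42 -> -42 -> -46
  -4 -> -2 -> 2 -> -2
  48 -> 50 -> -50 -> -54
  -13 -> -11 -> 11 -> 7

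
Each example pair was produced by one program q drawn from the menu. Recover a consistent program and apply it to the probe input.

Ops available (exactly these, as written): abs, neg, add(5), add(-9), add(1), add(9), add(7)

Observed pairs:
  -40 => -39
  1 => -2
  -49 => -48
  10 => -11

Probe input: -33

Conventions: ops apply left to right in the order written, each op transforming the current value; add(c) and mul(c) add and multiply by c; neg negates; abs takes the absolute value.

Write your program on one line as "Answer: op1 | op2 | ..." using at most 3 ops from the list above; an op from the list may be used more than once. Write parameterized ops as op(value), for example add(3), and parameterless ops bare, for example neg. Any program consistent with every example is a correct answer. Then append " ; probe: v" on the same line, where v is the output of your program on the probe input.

add(1) | abs | neg ; probe: -32

Check, running the answer program on each example:
  -40 -> -39 -> 39 -> -39
  1 -> 2 -> 2 -> -2
  -49 -> -48 -> 48 -> -48
  10 -> 11 -> 11 -> -11
  probe: -33 -> -32 -> 32 -> -32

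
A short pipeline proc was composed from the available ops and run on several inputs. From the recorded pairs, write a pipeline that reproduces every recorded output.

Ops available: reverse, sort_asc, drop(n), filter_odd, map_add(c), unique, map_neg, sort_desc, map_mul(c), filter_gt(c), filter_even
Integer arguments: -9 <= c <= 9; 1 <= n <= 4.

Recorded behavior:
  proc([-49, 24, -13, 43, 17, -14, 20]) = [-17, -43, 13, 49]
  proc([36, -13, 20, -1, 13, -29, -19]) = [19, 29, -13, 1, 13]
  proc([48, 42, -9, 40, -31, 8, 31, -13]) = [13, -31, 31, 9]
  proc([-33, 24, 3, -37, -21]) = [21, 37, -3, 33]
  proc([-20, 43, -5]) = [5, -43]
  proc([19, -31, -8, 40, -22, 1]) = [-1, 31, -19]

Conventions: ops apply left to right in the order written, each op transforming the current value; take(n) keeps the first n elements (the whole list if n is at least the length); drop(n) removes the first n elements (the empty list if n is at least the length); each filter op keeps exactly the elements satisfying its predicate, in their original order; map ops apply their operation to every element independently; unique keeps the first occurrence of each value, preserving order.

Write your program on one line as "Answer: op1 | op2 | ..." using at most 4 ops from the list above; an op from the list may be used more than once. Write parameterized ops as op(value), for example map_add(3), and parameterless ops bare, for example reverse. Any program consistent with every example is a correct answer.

filter_odd | map_neg | reverse

Check, running the answer program on each example:
  [-49, 24, -13, 43, 17, -14, 20] -> [-49, -13, 43, 17] -> [49, 13, -43, -17] -> [-17, -43, 13, 49]
  [36, -13, 20, -1, 13, -29, -19] -> [-13, -1, 13, -29, -19] -> [13, 1, -13, 29, 19] -> [19, 29, -13, 1, 13]
  [48, 42, -9, 40, -31, 8, 31, -13] -> [-9, -31, 31, -13] -> [9, 31, -31, 13] -> [13, -31, 31, 9]
  [-33, 24, 3, -37, -21] -> [-33, 3, -37, -21] -> [33, -3, 37, 21] -> [21, 37, -3, 33]
  [-20, 43, -5] -> [43, -5] -> [-43, 5] -> [5, -43]
  [19, -31, -8, 40, -22, 1] -> [19, -31, 1] -> [-19, 31, -1] -> [-1, 31, -19]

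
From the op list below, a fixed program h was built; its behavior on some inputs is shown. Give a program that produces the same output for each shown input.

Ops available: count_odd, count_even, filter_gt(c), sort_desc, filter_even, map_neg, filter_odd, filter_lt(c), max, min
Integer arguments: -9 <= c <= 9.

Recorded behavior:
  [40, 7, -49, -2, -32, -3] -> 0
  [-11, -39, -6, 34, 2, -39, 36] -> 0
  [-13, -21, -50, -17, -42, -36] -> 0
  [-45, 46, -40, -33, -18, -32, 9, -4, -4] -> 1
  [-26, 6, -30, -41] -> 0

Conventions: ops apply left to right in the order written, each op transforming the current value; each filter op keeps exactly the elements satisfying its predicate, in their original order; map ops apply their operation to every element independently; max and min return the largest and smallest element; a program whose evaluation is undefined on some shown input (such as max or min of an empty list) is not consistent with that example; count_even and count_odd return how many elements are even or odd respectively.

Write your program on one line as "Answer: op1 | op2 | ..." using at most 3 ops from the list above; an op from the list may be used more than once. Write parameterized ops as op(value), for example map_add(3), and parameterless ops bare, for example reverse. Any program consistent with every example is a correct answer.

filter_gt(8) | count_odd

Check, running the answer program on each example:
  [40, 7, -49, -2, -32, -3] -> [40] -> 0
  [-11, -39, -6, 34, 2, -39, 36] -> [34, 36] -> 0
  [-13, -21, -50, -17, -42, -36] -> [] -> 0
  [-45, 46, -40, -33, -18, -32, 9, -4, -4] -> [46, 9] -> 1
  [-26, 6, -30, -41] -> [] -> 0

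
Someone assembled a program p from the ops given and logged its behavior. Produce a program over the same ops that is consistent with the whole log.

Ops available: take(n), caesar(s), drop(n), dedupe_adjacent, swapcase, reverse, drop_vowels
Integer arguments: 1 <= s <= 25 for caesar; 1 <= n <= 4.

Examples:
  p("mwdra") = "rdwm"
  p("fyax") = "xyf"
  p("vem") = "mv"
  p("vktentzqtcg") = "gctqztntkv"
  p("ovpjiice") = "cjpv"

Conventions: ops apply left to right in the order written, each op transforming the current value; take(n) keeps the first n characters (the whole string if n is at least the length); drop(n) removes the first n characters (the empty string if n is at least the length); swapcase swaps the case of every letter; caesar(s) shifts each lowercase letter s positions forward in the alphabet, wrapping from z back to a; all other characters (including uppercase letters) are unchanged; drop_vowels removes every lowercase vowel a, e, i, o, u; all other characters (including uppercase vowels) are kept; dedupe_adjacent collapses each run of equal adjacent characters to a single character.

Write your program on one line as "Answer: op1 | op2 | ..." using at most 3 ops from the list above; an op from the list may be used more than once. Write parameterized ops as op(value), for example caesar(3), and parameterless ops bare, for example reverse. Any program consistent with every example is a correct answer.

drop_vowels | reverse

Check, running the answer program on each example:
  "mwdra" -> "mwdr" -> "rdwm"
  "fyax" -> "fyx" -> "xyf"
  "vem" -> "vm" -> "mv"
  "vktentzqtcg" -> "vktntzqtcg" -> "gctqztntkv"
  "ovpjiice" -> "vpjc" -> "cjpv"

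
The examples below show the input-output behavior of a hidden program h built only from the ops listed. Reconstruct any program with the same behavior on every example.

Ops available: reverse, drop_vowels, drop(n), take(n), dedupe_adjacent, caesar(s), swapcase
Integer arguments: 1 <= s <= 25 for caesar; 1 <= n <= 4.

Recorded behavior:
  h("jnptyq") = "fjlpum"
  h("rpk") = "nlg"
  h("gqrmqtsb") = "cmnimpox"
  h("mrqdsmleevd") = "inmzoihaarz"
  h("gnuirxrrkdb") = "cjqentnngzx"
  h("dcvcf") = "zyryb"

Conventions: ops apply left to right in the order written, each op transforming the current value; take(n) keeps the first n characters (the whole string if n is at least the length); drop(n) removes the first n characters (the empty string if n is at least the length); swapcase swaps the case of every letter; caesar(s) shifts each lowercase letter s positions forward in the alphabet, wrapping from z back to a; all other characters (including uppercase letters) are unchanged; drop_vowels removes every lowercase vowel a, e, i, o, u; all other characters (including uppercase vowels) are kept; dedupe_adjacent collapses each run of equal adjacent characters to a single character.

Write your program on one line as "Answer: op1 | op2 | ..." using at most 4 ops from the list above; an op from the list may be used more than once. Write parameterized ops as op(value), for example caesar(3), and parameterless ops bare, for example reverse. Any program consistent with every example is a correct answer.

caesar(5) | caesar(14) | caesar(25) | caesar(4)

Check, running the answer program on each example:
  "jnptyq" -> "osuydv" -> "cgimrj" -> "bfhlqi" -> "fjlpum"
  "rpk" -> "wup" -> "kid" -> "jhc" -> "nlg"
  "gqrmqtsb" -> "lvwrvyxg" -> "zjkfjmlu" -> "yijeilkt" -> "cmnimpox"
  "mrqdsmleevd" -> "rwvixrqjjai" -> "fkjwlfexxow" -> "ejivkedwwnv" -> "inmzoihaarz"
  "gnuirxrrkdb" -> "lsznwcwwpig" -> "zgnbkqkkdwu" -> "yfmajpjjcvt" -> "cjqentnngzx"
  "dcvcf" -> "ihahk" -> "wvovy" -> "vunux" -> "zyryb"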